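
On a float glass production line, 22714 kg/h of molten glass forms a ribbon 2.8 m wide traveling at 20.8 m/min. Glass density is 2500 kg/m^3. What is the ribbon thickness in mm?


Ribbon cross-section from mass balance:
  Volume rate = throughput / density = 22714 / 2500 = 9.0856 m^3/h
  thickness = volume rate / (speed * 60 * width), i.e.
  thickness = throughput / (60 * speed * width * density) * 1000
  thickness = 22714 / (60 * 20.8 * 2.8 * 2500) * 1000 = 2.6 mm

2.6 mm


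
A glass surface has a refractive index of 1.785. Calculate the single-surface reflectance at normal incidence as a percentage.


Fresnel reflectance at normal incidence:
  R = ((n - 1)/(n + 1))^2
  (n - 1)/(n + 1) = (1.785 - 1)/(1.785 + 1) = 0.281867
  R = 0.281867^2 = 0.079449
  R(%) = 0.079449 * 100 = 7.945%

7.945%


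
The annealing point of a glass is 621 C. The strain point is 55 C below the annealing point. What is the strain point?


Strain point = annealing point - difference:
  T_strain = 621 - 55 = 566 C

566 C


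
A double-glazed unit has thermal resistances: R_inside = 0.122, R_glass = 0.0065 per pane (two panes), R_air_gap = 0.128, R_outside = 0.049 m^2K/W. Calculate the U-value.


Total thermal resistance (series):
  R_total = R_in + R_glass + R_air + R_glass + R_out
  R_total = 0.122 + 0.0065 + 0.128 + 0.0065 + 0.049 = 0.312 m^2K/W
U-value = 1 / R_total = 1 / 0.312 = 3.205 W/m^2K

3.205 W/m^2K


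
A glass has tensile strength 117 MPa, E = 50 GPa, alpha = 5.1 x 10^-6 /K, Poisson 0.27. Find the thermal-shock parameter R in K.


Thermal shock resistance: R = sigma * (1 - nu) / (E * alpha)
  Numerator = 117 * (1 - 0.27) = 85.41
  Denominator = 50 * 1000 * (5.1 x 10^-6) = 0.255
  R = 85.41 / 0.255 = 334.9 K

334.9 K


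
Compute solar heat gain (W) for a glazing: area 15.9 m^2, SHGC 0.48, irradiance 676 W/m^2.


Solar heat gain: Q = Area * SHGC * Irradiance
  Q = 15.9 * 0.48 * 676 = 5159.2 W

5159.2 W


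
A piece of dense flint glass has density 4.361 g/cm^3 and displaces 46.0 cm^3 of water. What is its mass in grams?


Rearrange rho = m / V:
  m = rho * V
  m = 4.361 * 46.0 = 200.606 g

200.606 g


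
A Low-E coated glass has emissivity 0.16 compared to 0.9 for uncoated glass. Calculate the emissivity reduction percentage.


Percentage reduction = (1 - coated/uncoated) * 100
  Ratio = 0.16 / 0.9 = 0.1778
  Reduction = (1 - 0.1778) * 100 = 82.2%

82.2%


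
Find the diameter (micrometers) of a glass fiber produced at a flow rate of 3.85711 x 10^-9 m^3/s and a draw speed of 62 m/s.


Cross-sectional area from continuity:
  A = Q / v = 3.85711 x 10^-9 / 62 = 6.221145 x 10^-11 m^2
Diameter from circular cross-section:
  d = sqrt(4A / pi) * 10^6 (m -> um)
  d = sqrt(4 * 6.221145 x 10^-11 / pi) * 10^6 = 8.9 um

8.9 um


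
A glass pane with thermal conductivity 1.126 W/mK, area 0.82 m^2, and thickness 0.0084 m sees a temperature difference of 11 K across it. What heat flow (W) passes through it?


Fourier's law: Q = k * A * dT / t
  Q = 1.126 * 0.82 * 11 / 0.0084
  Q = 10.15652 / 0.0084 = 1209.1 W

1209.1 W


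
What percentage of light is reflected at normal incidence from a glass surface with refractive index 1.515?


Fresnel reflectance at normal incidence:
  R = ((n - 1)/(n + 1))^2
  (n - 1)/(n + 1) = (1.515 - 1)/(1.515 + 1) = 0.204771
  R = 0.204771^2 = 0.0419312
  R(%) = 0.0419312 * 100 = 4.193%

4.193%


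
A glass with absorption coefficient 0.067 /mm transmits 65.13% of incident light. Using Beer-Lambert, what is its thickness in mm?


Rearrange T = exp(-alpha * thickness):
  thickness = -ln(T) / alpha
  T = 65.13/100 = 0.6513
  ln(T) = -0.42878
  -ln(T) = 0.42878
  thickness = 0.42878 / 0.067 = 6.4 mm

6.4 mm


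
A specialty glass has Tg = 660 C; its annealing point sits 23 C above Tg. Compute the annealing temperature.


The annealing temperature is Tg plus the offset:
  T_anneal = 660 + 23 = 683 C

683 C


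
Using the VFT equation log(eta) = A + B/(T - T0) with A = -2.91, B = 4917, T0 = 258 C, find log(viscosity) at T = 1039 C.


VFT equation: log(eta) = A + B / (T - T0)
  T - T0 = 1039 - 258 = 781
  B / (T - T0) = 4917 / 781 = 6.296
  log(eta) = -2.91 + 6.296 = 3.386

3.386


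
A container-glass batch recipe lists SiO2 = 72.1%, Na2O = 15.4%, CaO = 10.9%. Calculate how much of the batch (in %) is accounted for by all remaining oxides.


Sum the three major oxides:
  SiO2 + Na2O + CaO = 72.1 + 15.4 + 10.9 = 98.4%
Subtract from 100%:
  Others = 100 - 98.4 = 1.6%

1.6%


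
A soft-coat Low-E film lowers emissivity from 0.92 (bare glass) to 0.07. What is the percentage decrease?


Percentage reduction = (1 - coated/uncoated) * 100
  Ratio = 0.07 / 0.92 = 0.0761
  Reduction = (1 - 0.0761) * 100 = 92.4%

92.4%


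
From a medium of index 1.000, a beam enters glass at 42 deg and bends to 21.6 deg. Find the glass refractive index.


Apply Snell's law: n1 * sin(theta1) = n2 * sin(theta2)
  n2 = n1 * sin(theta1) / sin(theta2)
  sin(42) = 0.669131
  sin(21.6) = 0.368125
  n2 = 1.000 * 0.669131 / 0.368125 = 1.8177

1.8177


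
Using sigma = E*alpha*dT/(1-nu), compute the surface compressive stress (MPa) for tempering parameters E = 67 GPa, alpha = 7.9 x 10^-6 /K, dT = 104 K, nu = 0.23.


Tempering stress: sigma = E * alpha * dT / (1 - nu)
  E (MPa) = 67 * 1000 = 67000
  Numerator = 67000 * (7.9 x 10^-6) * 104 = 55.0472
  Denominator = 1 - 0.23 = 0.77
  sigma = 55.0472 / 0.77 = 71.5 MPa

71.5 MPa


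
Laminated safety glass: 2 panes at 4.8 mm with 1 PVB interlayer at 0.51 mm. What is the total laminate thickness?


Total thickness = glass contribution + PVB contribution
  Glass: 2 * 4.8 = 9.6 mm
  PVB: 1 * 0.51 = 0.51 mm
  Total = 9.6 + 0.51 = 10.11 mm

10.11 mm


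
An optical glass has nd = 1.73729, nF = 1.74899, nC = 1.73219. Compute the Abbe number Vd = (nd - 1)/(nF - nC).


Abbe number formula: Vd = (nd - 1) / (nF - nC)
  nd - 1 = 1.73729 - 1 = 0.73729
  nF - nC = 1.74899 - 1.73219 = 0.0168
  Vd = 0.73729 / 0.0168 = 43.89

43.89


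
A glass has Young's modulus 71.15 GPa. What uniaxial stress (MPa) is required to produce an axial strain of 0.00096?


Rearrange E = sigma / epsilon:
  sigma = E * epsilon
  E (MPa) = 71.15 * 1000 = 71150
  sigma = 71150 * 0.00096 = 68.3 MPa

68.3 MPa


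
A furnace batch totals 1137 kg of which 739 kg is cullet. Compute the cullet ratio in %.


Cullet ratio = (cullet mass / total batch mass) * 100
  Ratio = 739 / 1137 * 100 = 65.0%

65.0%


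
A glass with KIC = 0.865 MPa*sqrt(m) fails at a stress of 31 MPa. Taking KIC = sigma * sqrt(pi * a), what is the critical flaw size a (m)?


Rearrange KIC = sigma * sqrt(pi * a):
  sqrt(pi * a) = KIC / sigma
  sqrt(pi * a) = 0.865 / 31 = 0.027903
  a = (KIC / sigma)^2 / pi
  a = 0.027903^2 / pi = 0.0002478 m

0.0002478 m


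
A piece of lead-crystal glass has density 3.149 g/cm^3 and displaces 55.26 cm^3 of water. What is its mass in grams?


Rearrange rho = m / V:
  m = rho * V
  m = 3.149 * 55.26 = 174.014 g

174.014 g


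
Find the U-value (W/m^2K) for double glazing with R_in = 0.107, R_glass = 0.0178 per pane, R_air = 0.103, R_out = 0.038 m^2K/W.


Total thermal resistance (series):
  R_total = R_in + R_glass + R_air + R_glass + R_out
  R_total = 0.107 + 0.0178 + 0.103 + 0.0178 + 0.038 = 0.2836 m^2K/W
U-value = 1 / R_total = 1 / 0.2836 = 3.526 W/m^2K

3.526 W/m^2K


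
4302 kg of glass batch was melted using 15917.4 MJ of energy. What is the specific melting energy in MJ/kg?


Rearrange E = m * s for s:
  s = E / m
  s = 15917.4 / 4302 = 3.7 MJ/kg

3.7 MJ/kg


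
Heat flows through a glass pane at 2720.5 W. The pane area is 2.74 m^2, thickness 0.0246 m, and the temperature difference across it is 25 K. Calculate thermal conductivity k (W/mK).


Fourier's law rearranged: k = Q * t / (A * dT)
  Numerator = 2720.5 * 0.0246 = 66.9243
  Denominator = 2.74 * 25 = 68.5
  k = 66.9243 / 68.5 = 0.977 W/mK

0.977 W/mK


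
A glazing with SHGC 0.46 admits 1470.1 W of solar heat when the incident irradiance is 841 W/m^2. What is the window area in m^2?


Rearrange Q = Area * SHGC * Irradiance:
  Area = Q / (SHGC * Irradiance)
  Area = 1470.1 / (0.46 * 841) = 3.8 m^2

3.8 m^2


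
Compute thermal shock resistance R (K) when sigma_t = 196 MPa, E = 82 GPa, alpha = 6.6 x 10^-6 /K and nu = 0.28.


Thermal shock resistance: R = sigma * (1 - nu) / (E * alpha)
  Numerator = 196 * (1 - 0.28) = 141.12
  Denominator = 82 * 1000 * (6.6 x 10^-6) = 0.5412
  R = 141.12 / 0.5412 = 260.8 K

260.8 K


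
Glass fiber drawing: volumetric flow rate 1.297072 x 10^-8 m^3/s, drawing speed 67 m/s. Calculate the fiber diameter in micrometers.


Cross-sectional area from continuity:
  A = Q / v = 1.297072 x 10^-8 / 67 = 1.935928 x 10^-10 m^2
Diameter from circular cross-section:
  d = sqrt(4A / pi) * 10^6 (m -> um)
  d = sqrt(4 * 1.935928 x 10^-10 / pi) * 10^6 = 15.7 um

15.7 um


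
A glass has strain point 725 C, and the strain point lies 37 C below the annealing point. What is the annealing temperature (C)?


T_anneal = T_strain + gap:
  T_anneal = 725 + 37 = 762 C

762 C


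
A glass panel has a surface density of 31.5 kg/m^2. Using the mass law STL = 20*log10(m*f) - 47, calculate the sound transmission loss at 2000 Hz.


Mass law: STL = 20 * log10(m * f) - 47
  m * f = 31.5 * 2000 = 63000
  log10(63000) = 4.79934
  STL = 20 * 4.79934 - 47 = 95.9868 - 47 = 49.0 dB

49.0 dB


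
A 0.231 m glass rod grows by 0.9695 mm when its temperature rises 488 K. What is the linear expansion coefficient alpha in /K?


Rearrange dL = alpha * L0 * dT for alpha:
  alpha = dL / (L0 * dT)
  alpha = (0.9695 / 1000) / (0.231 * 488) = 0.0000086 /K = 8.6 x 10^-6 /K

8.6 x 10^-6 /K


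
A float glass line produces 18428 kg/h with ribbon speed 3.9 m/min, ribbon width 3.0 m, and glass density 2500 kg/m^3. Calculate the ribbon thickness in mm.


Ribbon cross-section from mass balance:
  Volume rate = throughput / density = 18428 / 2500 = 7.3712 m^3/h
  thickness = volume rate / (speed * 60 * width), i.e.
  thickness = throughput / (60 * speed * width * density) * 1000
  thickness = 18428 / (60 * 3.9 * 3.0 * 2500) * 1000 = 10.5 mm

10.5 mm


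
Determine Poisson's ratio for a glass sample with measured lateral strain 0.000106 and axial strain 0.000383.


Poisson's ratio: nu = lateral strain / axial strain
  nu = 0.000106 / 0.000383 = 0.2768

0.2768


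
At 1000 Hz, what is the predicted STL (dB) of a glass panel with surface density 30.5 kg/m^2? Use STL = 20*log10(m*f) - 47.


Mass law: STL = 20 * log10(m * f) - 47
  m * f = 30.5 * 1000 = 30500
  log10(30500) = 4.4843
  STL = 20 * 4.4843 - 47 = 89.686 - 47 = 42.7 dB

42.7 dB


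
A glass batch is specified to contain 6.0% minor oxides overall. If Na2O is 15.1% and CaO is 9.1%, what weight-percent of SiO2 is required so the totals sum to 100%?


Known pieces sum to 100%:
  SiO2 = 100 - (others + Na2O + CaO)
  SiO2 = 100 - (6.0 + 15.1 + 9.1) = 69.8%

69.8%


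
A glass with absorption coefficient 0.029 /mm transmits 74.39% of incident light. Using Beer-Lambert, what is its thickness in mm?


Rearrange T = exp(-alpha * thickness):
  thickness = -ln(T) / alpha
  T = 74.39/100 = 0.7439
  ln(T) = -0.29585
  -ln(T) = 0.29585
  thickness = 0.29585 / 0.029 = 10.2 mm

10.2 mm


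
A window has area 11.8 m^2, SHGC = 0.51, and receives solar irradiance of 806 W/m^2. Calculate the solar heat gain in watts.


Solar heat gain: Q = Area * SHGC * Irradiance
  Q = 11.8 * 0.51 * 806 = 4850.5 W

4850.5 W


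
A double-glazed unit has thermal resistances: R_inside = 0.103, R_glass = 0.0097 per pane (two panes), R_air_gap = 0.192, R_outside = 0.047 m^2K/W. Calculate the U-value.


Total thermal resistance (series):
  R_total = R_in + R_glass + R_air + R_glass + R_out
  R_total = 0.103 + 0.0097 + 0.192 + 0.0097 + 0.047 = 0.3614 m^2K/W
U-value = 1 / R_total = 1 / 0.3614 = 2.767 W/m^2K

2.767 W/m^2K


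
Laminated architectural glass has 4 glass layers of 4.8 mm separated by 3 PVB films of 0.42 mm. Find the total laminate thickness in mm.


Total thickness = glass contribution + PVB contribution
  Glass: 4 * 4.8 = 19.2 mm
  PVB: 3 * 0.42 = 1.26 mm
  Total = 19.2 + 1.26 = 20.46 mm

20.46 mm


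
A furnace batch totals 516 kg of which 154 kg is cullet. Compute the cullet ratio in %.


Cullet ratio = (cullet mass / total batch mass) * 100
  Ratio = 154 / 516 * 100 = 29.84%

29.84%


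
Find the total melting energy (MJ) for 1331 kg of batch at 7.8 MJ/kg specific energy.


Total energy = mass * specific energy
  E = 1331 * 7.8 = 10381.8 MJ

10381.8 MJ


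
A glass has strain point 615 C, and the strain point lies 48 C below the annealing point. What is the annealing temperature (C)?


T_anneal = T_strain + gap:
  T_anneal = 615 + 48 = 663 C

663 C


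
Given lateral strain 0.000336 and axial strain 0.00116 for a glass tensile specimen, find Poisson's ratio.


Poisson's ratio: nu = lateral strain / axial strain
  nu = 0.000336 / 0.00116 = 0.2897

0.2897


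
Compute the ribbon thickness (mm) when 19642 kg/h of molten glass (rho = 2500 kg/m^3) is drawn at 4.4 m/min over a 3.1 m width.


Ribbon cross-section from mass balance:
  Volume rate = throughput / density = 19642 / 2500 = 7.8568 m^3/h
  thickness = volume rate / (speed * 60 * width), i.e.
  thickness = throughput / (60 * speed * width * density) * 1000
  thickness = 19642 / (60 * 4.4 * 3.1 * 2500) * 1000 = 9.6 mm

9.6 mm


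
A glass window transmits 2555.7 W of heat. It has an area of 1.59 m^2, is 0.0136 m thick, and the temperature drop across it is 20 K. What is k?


Fourier's law rearranged: k = Q * t / (A * dT)
  Numerator = 2555.7 * 0.0136 = 34.75752
  Denominator = 1.59 * 20 = 31.8
  k = 34.75752 / 31.8 = 1.093 W/mK

1.093 W/mK


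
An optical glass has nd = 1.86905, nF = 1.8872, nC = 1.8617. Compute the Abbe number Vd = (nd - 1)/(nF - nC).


Abbe number formula: Vd = (nd - 1) / (nF - nC)
  nd - 1 = 1.86905 - 1 = 0.86905
  nF - nC = 1.8872 - 1.8617 = 0.0255
  Vd = 0.86905 / 0.0255 = 34.08

34.08


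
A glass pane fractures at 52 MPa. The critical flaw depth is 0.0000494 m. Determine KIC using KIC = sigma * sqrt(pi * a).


Fracture toughness: KIC = sigma * sqrt(pi * a)
  pi * a = pi * 0.0000494 = 0.000155195
  sqrt(pi * a) = 0.012458
  KIC = 52 * 0.012458 = 0.648 MPa*sqrt(m)

0.648 MPa*sqrt(m)


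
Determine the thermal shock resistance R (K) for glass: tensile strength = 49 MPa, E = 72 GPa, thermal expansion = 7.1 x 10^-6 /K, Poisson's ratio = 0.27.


Thermal shock resistance: R = sigma * (1 - nu) / (E * alpha)
  Numerator = 49 * (1 - 0.27) = 35.77
  Denominator = 72 * 1000 * (7.1 x 10^-6) = 0.5112
  R = 35.77 / 0.5112 = 70.0 K

70.0 K


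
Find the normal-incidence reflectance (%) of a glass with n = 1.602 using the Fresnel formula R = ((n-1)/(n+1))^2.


Fresnel reflectance at normal incidence:
  R = ((n - 1)/(n + 1))^2
  (n - 1)/(n + 1) = (1.602 - 1)/(1.602 + 1) = 0.23136
  R = 0.23136^2 = 0.0535274
  R(%) = 0.0535274 * 100 = 5.353%

5.353%


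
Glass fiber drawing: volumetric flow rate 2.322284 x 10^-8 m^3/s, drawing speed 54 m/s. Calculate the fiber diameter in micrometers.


Cross-sectional area from continuity:
  A = Q / v = 2.322284 x 10^-8 / 54 = 4.300526 x 10^-10 m^2
Diameter from circular cross-section:
  d = sqrt(4A / pi) * 10^6 (m -> um)
  d = sqrt(4 * 4.300526 x 10^-10 / pi) * 10^6 = 23.4 um

23.4 um


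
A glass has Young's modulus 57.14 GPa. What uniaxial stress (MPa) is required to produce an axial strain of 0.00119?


Rearrange E = sigma / epsilon:
  sigma = E * epsilon
  E (MPa) = 57.14 * 1000 = 57140
  sigma = 57140 * 0.00119 = 68.0 MPa

68.0 MPa


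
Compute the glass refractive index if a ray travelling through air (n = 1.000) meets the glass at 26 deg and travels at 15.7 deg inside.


Apply Snell's law: n1 * sin(theta1) = n2 * sin(theta2)
  n2 = n1 * sin(theta1) / sin(theta2)
  sin(26) = 0.438371
  sin(15.7) = 0.2706
  n2 = 1.000 * 0.438371 / 0.2706 = 1.62

1.62


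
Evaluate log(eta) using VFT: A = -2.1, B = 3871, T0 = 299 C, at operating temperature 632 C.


VFT equation: log(eta) = A + B / (T - T0)
  T - T0 = 632 - 299 = 333
  B / (T - T0) = 3871 / 333 = 11.625
  log(eta) = -2.1 + 11.625 = 9.525

9.525


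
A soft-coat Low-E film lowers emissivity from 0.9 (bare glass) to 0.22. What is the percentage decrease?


Percentage reduction = (1 - coated/uncoated) * 100
  Ratio = 0.22 / 0.9 = 0.2444
  Reduction = (1 - 0.2444) * 100 = 75.6%

75.6%


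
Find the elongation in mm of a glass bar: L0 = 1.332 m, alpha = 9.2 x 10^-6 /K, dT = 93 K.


Thermal expansion formula: dL = alpha * L0 * dT
  dL = (9.2 x 10^-6) * 1.332 * 93 = 0.00113966 m
Convert to mm: 0.00113966 * 1000 = 1.1397 mm

1.1397 mm


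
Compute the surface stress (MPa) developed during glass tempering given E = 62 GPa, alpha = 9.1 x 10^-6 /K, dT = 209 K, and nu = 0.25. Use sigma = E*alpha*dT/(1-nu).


Tempering stress: sigma = E * alpha * dT / (1 - nu)
  E (MPa) = 62 * 1000 = 62000
  Numerator = 62000 * (9.1 x 10^-6) * 209 = 117.9178
  Denominator = 1 - 0.25 = 0.75
  sigma = 117.9178 / 0.75 = 157.2 MPa

157.2 MPa


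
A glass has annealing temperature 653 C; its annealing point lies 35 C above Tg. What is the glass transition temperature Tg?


Rearrange T_anneal = Tg + offset for Tg:
  Tg = T_anneal - offset = 653 - 35 = 618 C

618 C


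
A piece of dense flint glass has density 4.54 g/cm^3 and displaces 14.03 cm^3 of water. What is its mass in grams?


Rearrange rho = m / V:
  m = rho * V
  m = 4.54 * 14.03 = 63.696 g

63.696 g


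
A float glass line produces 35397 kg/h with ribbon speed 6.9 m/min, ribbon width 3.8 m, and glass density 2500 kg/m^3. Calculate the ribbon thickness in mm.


Ribbon cross-section from mass balance:
  Volume rate = throughput / density = 35397 / 2500 = 14.1588 m^3/h
  thickness = volume rate / (speed * 60 * width), i.e.
  thickness = throughput / (60 * speed * width * density) * 1000
  thickness = 35397 / (60 * 6.9 * 3.8 * 2500) * 1000 = 9.0 mm

9.0 mm


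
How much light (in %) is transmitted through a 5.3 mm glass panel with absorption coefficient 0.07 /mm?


Beer-Lambert law: T = exp(-alpha * thickness)
  exponent = -0.07 * 5.3 = -0.371
  T = exp(-0.371) = 0.69
  Percentage = 0.69 * 100 = 69.0%

69.0%


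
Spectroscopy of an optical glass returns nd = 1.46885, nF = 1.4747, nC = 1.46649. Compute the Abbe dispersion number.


Abbe number formula: Vd = (nd - 1) / (nF - nC)
  nd - 1 = 1.46885 - 1 = 0.46885
  nF - nC = 1.4747 - 1.46649 = 0.00821
  Vd = 0.46885 / 0.00821 = 57.11

57.11


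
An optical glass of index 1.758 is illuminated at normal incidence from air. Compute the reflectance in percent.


Fresnel reflectance at normal incidence:
  R = ((n - 1)/(n + 1))^2
  (n - 1)/(n + 1) = (1.758 - 1)/(1.758 + 1) = 0.274837
  R = 0.274837^2 = 0.0755354
  R(%) = 0.0755354 * 100 = 7.554%

7.554%


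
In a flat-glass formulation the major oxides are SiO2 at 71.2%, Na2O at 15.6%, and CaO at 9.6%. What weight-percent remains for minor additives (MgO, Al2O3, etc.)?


Sum the three major oxides:
  SiO2 + Na2O + CaO = 71.2 + 15.6 + 9.6 = 96.4%
Subtract from 100%:
  Others = 100 - 96.4 = 3.6%

3.6%


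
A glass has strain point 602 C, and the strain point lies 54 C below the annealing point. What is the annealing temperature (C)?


T_anneal = T_strain + gap:
  T_anneal = 602 + 54 = 656 C

656 C


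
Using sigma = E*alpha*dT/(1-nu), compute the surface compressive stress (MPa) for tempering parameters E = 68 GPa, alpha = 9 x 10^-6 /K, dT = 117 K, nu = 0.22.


Tempering stress: sigma = E * alpha * dT / (1 - nu)
  E (MPa) = 68 * 1000 = 68000
  Numerator = 68000 * (9 x 10^-6) * 117 = 71.604
  Denominator = 1 - 0.22 = 0.78
  sigma = 71.604 / 0.78 = 91.8 MPa

91.8 MPa


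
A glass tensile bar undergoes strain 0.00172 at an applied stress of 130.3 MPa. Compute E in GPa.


Young's modulus: E = stress / strain
  E = 130.3 MPa / 0.00172 = 75755.81 MPa
Convert to GPa: 75755.81 / 1000 = 75.76 GPa

75.76 GPa


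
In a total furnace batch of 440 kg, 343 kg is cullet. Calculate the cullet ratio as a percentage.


Cullet ratio = (cullet mass / total batch mass) * 100
  Ratio = 343 / 440 * 100 = 77.95%

77.95%


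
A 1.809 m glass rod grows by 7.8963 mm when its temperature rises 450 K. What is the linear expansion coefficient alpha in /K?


Rearrange dL = alpha * L0 * dT for alpha:
  alpha = dL / (L0 * dT)
  alpha = (7.8963 / 1000) / (1.809 * 450) = 0.0000097 /K = 9.7 x 10^-6 /K

9.7 x 10^-6 /K


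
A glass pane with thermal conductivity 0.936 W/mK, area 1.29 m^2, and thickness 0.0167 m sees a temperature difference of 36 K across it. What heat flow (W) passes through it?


Fourier's law: Q = k * A * dT / t
  Q = 0.936 * 1.29 * 36 / 0.0167
  Q = 43.46784 / 0.0167 = 2602.9 W

2602.9 W


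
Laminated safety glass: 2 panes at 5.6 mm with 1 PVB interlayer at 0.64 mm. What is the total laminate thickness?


Total thickness = glass contribution + PVB contribution
  Glass: 2 * 5.6 = 11.2 mm
  PVB: 1 * 0.64 = 0.64 mm
  Total = 11.2 + 0.64 = 11.84 mm

11.84 mm


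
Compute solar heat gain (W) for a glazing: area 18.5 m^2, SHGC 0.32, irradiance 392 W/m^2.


Solar heat gain: Q = Area * SHGC * Irradiance
  Q = 18.5 * 0.32 * 392 = 2320.6 W

2320.6 W


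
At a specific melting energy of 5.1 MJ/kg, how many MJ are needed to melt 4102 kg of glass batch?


Total energy = mass * specific energy
  E = 4102 * 5.1 = 20920.2 MJ

20920.2 MJ


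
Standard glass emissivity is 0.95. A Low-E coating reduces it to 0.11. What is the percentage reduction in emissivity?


Percentage reduction = (1 - coated/uncoated) * 100
  Ratio = 0.11 / 0.95 = 0.1158
  Reduction = (1 - 0.1158) * 100 = 88.4%

88.4%


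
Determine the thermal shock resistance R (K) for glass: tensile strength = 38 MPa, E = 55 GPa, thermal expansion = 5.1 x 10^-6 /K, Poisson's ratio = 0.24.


Thermal shock resistance: R = sigma * (1 - nu) / (E * alpha)
  Numerator = 38 * (1 - 0.24) = 28.88
  Denominator = 55 * 1000 * (5.1 x 10^-6) = 0.2805
  R = 28.88 / 0.2805 = 103.0 K

103.0 K


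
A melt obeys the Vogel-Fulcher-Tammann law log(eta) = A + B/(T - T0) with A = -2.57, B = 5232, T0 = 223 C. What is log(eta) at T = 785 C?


VFT equation: log(eta) = A + B / (T - T0)
  T - T0 = 785 - 223 = 562
  B / (T - T0) = 5232 / 562 = 9.31
  log(eta) = -2.57 + 9.31 = 6.74

6.74


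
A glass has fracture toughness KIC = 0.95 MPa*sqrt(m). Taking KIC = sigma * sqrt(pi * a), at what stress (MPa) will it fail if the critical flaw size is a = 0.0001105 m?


Rearrange KIC = sigma * sqrt(pi * a):
  sigma = KIC / sqrt(pi * a)
  sqrt(pi * 0.0001105) = 0.018632
  sigma = 0.95 / 0.018632 = 50.99 MPa

50.99 MPa


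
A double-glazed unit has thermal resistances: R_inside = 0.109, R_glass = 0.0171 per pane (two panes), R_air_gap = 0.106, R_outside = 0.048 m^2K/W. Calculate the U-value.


Total thermal resistance (series):
  R_total = R_in + R_glass + R_air + R_glass + R_out
  R_total = 0.109 + 0.0171 + 0.106 + 0.0171 + 0.048 = 0.2972 m^2K/W
U-value = 1 / R_total = 1 / 0.2972 = 3.365 W/m^2K

3.365 W/m^2K


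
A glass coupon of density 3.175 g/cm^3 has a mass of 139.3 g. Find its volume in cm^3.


Rearrange rho = m / V:
  V = m / rho
  V = 139.3 / 3.175 = 43.874 cm^3

43.874 cm^3


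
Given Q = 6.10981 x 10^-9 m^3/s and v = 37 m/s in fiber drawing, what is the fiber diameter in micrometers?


Cross-sectional area from continuity:
  A = Q / v = 6.10981 x 10^-9 / 37 = 1.6513 x 10^-10 m^2
Diameter from circular cross-section:
  d = sqrt(4A / pi) * 10^6 (m -> um)
  d = sqrt(4 * 1.6513 x 10^-10 / pi) * 10^6 = 14.5 um

14.5 um


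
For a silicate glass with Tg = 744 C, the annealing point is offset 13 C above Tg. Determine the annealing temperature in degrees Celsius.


The annealing temperature is Tg plus the offset:
  T_anneal = 744 + 13 = 757 C

757 C


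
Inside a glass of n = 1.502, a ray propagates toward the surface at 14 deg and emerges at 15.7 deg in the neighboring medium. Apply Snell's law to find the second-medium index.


Apply Snell's law: n1 * sin(theta1) = n2 * sin(theta2)
  n2 = n1 * sin(theta1) / sin(theta2)
  sin(14) = 0.241922
  sin(15.7) = 0.2706
  n2 = 1.502 * 0.241922 / 0.2706 = 1.3428

1.3428


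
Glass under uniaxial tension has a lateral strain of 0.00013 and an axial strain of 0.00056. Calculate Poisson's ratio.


Poisson's ratio: nu = lateral strain / axial strain
  nu = 0.00013 / 0.00056 = 0.2321

0.2321


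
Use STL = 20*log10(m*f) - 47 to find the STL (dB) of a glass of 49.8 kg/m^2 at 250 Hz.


Mass law: STL = 20 * log10(m * f) - 47
  m * f = 49.8 * 250 = 12450
  log10(12450) = 4.09517
  STL = 20 * 4.09517 - 47 = 81.9034 - 47 = 34.9 dB

34.9 dB


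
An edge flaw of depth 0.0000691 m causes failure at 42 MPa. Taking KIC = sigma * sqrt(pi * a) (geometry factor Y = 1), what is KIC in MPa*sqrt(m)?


Fracture toughness: KIC = sigma * sqrt(pi * a)
  pi * a = pi * 0.0000691 = 0.000217084
  sqrt(pi * a) = 0.014734
  KIC = 42 * 0.014734 = 0.619 MPa*sqrt(m)

0.619 MPa*sqrt(m)


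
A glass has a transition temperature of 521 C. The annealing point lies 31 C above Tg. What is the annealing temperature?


The annealing temperature is Tg plus the offset:
  T_anneal = 521 + 31 = 552 C

552 C


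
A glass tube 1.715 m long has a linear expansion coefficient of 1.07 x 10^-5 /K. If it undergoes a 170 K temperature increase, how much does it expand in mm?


Thermal expansion formula: dL = alpha * L0 * dT
  dL = (1.07 x 10^-5) * 1.715 * 170 = 0.00311958 m
Convert to mm: 0.00311958 * 1000 = 3.1196 mm

3.1196 mm


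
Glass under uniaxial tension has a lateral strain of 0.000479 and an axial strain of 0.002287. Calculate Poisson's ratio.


Poisson's ratio: nu = lateral strain / axial strain
  nu = 0.000479 / 0.002287 = 0.2094

0.2094


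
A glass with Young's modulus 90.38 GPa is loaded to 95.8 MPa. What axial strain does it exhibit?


Rearrange E = sigma / epsilon:
  epsilon = sigma / E
  E (MPa) = 90.38 * 1000 = 90380
  epsilon = 95.8 / 90380 = 0.00106

0.00106


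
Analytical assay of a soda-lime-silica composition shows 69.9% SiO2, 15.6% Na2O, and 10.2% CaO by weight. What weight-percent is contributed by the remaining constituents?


Sum the three major oxides:
  SiO2 + Na2O + CaO = 69.9 + 15.6 + 10.2 = 95.7%
Subtract from 100%:
  Others = 100 - 95.7 = 4.3%

4.3%


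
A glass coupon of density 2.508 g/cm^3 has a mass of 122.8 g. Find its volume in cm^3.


Rearrange rho = m / V:
  V = m / rho
  V = 122.8 / 2.508 = 48.963 cm^3

48.963 cm^3


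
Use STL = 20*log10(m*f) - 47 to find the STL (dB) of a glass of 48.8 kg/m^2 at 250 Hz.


Mass law: STL = 20 * log10(m * f) - 47
  m * f = 48.8 * 250 = 12200
  log10(12200) = 4.08636
  STL = 20 * 4.08636 - 47 = 81.7272 - 47 = 34.7 dB

34.7 dB


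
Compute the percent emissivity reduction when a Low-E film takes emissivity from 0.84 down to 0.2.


Percentage reduction = (1 - coated/uncoated) * 100
  Ratio = 0.2 / 0.84 = 0.2381
  Reduction = (1 - 0.2381) * 100 = 76.2%

76.2%


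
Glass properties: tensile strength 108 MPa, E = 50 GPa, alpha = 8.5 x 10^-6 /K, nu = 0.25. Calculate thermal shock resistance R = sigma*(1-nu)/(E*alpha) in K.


Thermal shock resistance: R = sigma * (1 - nu) / (E * alpha)
  Numerator = 108 * (1 - 0.25) = 81.0
  Denominator = 50 * 1000 * (8.5 x 10^-6) = 0.425
  R = 81.0 / 0.425 = 190.6 K

190.6 K


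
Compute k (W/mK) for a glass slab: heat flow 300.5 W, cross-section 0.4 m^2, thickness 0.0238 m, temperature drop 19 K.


Fourier's law rearranged: k = Q * t / (A * dT)
  Numerator = 300.5 * 0.0238 = 7.1519
  Denominator = 0.4 * 19 = 7.6
  k = 7.1519 / 7.6 = 0.941 W/mK

0.941 W/mK


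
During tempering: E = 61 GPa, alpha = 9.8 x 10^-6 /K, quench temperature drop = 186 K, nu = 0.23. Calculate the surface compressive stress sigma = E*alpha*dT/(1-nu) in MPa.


Tempering stress: sigma = E * alpha * dT / (1 - nu)
  E (MPa) = 61 * 1000 = 61000
  Numerator = 61000 * (9.8 x 10^-6) * 186 = 111.1908
  Denominator = 1 - 0.23 = 0.77
  sigma = 111.1908 / 0.77 = 144.4 MPa

144.4 MPa


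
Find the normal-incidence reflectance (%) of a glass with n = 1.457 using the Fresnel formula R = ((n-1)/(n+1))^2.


Fresnel reflectance at normal incidence:
  R = ((n - 1)/(n + 1))^2
  (n - 1)/(n + 1) = (1.457 - 1)/(1.457 + 1) = 0.185999
  R = 0.185999^2 = 0.0345956
  R(%) = 0.0345956 * 100 = 3.46%

3.46%


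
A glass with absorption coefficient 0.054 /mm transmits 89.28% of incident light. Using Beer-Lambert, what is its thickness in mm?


Rearrange T = exp(-alpha * thickness):
  thickness = -ln(T) / alpha
  T = 89.28/100 = 0.8928
  ln(T) = -0.11339
  -ln(T) = 0.11339
  thickness = 0.11339 / 0.054 = 2.1 mm

2.1 mm


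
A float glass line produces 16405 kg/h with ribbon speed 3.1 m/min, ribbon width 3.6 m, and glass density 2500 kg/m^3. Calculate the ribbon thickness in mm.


Ribbon cross-section from mass balance:
  Volume rate = throughput / density = 16405 / 2500 = 6.562 m^3/h
  thickness = volume rate / (speed * 60 * width), i.e.
  thickness = throughput / (60 * speed * width * density) * 1000
  thickness = 16405 / (60 * 3.1 * 3.6 * 2500) * 1000 = 9.8 mm

9.8 mm


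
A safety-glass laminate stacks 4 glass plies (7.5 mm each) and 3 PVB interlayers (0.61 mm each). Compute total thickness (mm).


Total thickness = glass contribution + PVB contribution
  Glass: 4 * 7.5 = 30.0 mm
  PVB: 3 * 0.61 = 1.83 mm
  Total = 30.0 + 1.83 = 31.83 mm

31.83 mm


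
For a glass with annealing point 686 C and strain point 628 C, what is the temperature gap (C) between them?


Gap = T_anneal - T_strain:
  gap = 686 - 628 = 58 C

58 C


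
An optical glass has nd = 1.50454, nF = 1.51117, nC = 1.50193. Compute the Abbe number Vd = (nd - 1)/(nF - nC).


Abbe number formula: Vd = (nd - 1) / (nF - nC)
  nd - 1 = 1.50454 - 1 = 0.50454
  nF - nC = 1.51117 - 1.50193 = 0.00924
  Vd = 0.50454 / 0.00924 = 54.6

54.6


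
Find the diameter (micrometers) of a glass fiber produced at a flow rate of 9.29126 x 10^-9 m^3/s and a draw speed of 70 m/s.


Cross-sectional area from continuity:
  A = Q / v = 9.29126 x 10^-9 / 70 = 1.327323 x 10^-10 m^2
Diameter from circular cross-section:
  d = sqrt(4A / pi) * 10^6 (m -> um)
  d = sqrt(4 * 1.327323 x 10^-10 / pi) * 10^6 = 13.0 um

13.0 um


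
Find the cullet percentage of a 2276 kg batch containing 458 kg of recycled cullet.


Cullet ratio = (cullet mass / total batch mass) * 100
  Ratio = 458 / 2276 * 100 = 20.12%

20.12%


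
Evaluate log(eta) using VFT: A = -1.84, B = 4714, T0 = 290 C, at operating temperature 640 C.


VFT equation: log(eta) = A + B / (T - T0)
  T - T0 = 640 - 290 = 350
  B / (T - T0) = 4714 / 350 = 13.469
  log(eta) = -1.84 + 13.469 = 11.629

11.629


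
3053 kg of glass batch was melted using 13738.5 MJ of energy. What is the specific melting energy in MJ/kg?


Rearrange E = m * s for s:
  s = E / m
  s = 13738.5 / 3053 = 4.5 MJ/kg

4.5 MJ/kg


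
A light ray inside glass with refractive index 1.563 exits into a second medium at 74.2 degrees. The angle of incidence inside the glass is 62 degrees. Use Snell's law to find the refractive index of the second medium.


Apply Snell's law: n1 * sin(theta1) = n2 * sin(theta2)
  n2 = n1 * sin(theta1) / sin(theta2)
  sin(62) = 0.882948
  sin(74.2) = 0.962218
  n2 = 1.563 * 0.882948 / 0.962218 = 1.4342

1.4342


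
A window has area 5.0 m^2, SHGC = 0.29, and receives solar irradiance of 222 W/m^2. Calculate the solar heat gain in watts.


Solar heat gain: Q = Area * SHGC * Irradiance
  Q = 5.0 * 0.29 * 222 = 321.9 W

321.9 W


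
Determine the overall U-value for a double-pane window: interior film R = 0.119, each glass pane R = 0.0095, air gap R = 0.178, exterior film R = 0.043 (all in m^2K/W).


Total thermal resistance (series):
  R_total = R_in + R_glass + R_air + R_glass + R_out
  R_total = 0.119 + 0.0095 + 0.178 + 0.0095 + 0.043 = 0.359 m^2K/W
U-value = 1 / R_total = 1 / 0.359 = 2.786 W/m^2K

2.786 W/m^2K


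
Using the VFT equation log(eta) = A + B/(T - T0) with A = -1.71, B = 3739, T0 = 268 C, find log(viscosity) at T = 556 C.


VFT equation: log(eta) = A + B / (T - T0)
  T - T0 = 556 - 268 = 288
  B / (T - T0) = 3739 / 288 = 12.983
  log(eta) = -1.71 + 12.983 = 11.273

11.273


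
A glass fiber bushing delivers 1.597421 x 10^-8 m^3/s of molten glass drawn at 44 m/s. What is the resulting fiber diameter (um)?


Cross-sectional area from continuity:
  A = Q / v = 1.597421 x 10^-8 / 44 = 3.630502 x 10^-10 m^2
Diameter from circular cross-section:
  d = sqrt(4A / pi) * 10^6 (m -> um)
  d = sqrt(4 * 3.630502 x 10^-10 / pi) * 10^6 = 21.5 um

21.5 um


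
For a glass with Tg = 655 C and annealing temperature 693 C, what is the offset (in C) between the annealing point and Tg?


Offset = T_anneal - Tg:
  offset = 693 - 655 = 38 C

38 C


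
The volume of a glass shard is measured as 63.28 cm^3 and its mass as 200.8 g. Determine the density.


Use the definition of density:
  rho = mass / volume
  rho = 200.8 / 63.28 = 3.173 g/cm^3

3.173 g/cm^3


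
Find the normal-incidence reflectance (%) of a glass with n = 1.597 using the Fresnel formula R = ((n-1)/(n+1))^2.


Fresnel reflectance at normal incidence:
  R = ((n - 1)/(n + 1))^2
  (n - 1)/(n + 1) = (1.597 - 1)/(1.597 + 1) = 0.229881
  R = 0.229881^2 = 0.0528453
  R(%) = 0.0528453 * 100 = 5.285%

5.285%


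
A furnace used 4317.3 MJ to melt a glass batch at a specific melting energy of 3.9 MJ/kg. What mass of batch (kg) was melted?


Rearrange E = m * s for m:
  m = E / s
  m = 4317.3 / 3.9 = 1107.0 kg

1107.0 kg


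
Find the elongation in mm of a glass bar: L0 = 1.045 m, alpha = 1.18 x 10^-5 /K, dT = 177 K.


Thermal expansion formula: dL = alpha * L0 * dT
  dL = (1.18 x 10^-5) * 1.045 * 177 = 0.00218259 m
Convert to mm: 0.00218259 * 1000 = 2.1826 mm

2.1826 mm


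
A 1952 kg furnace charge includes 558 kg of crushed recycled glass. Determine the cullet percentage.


Cullet ratio = (cullet mass / total batch mass) * 100
  Ratio = 558 / 1952 * 100 = 28.59%

28.59%


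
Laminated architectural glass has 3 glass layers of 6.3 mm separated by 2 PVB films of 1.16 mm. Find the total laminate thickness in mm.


Total thickness = glass contribution + PVB contribution
  Glass: 3 * 6.3 = 18.9 mm
  PVB: 2 * 1.16 = 2.32 mm
  Total = 18.9 + 2.32 = 21.22 mm

21.22 mm


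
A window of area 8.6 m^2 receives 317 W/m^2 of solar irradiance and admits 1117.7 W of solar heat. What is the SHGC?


Rearrange Q = Area * SHGC * Irradiance:
  SHGC = Q / (Area * Irradiance)
  SHGC = 1117.7 / (8.6 * 317) = 0.41

0.41


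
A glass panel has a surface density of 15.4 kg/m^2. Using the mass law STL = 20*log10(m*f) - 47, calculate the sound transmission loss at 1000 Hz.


Mass law: STL = 20 * log10(m * f) - 47
  m * f = 15.4 * 1000 = 15400
  log10(15400) = 4.18752
  STL = 20 * 4.18752 - 47 = 83.7504 - 47 = 36.8 dB

36.8 dB


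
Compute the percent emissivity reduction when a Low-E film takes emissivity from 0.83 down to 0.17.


Percentage reduction = (1 - coated/uncoated) * 100
  Ratio = 0.17 / 0.83 = 0.2048
  Reduction = (1 - 0.2048) * 100 = 79.5%

79.5%


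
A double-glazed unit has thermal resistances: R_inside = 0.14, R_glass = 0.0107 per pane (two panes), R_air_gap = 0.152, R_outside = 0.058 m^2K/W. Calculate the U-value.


Total thermal resistance (series):
  R_total = R_in + R_glass + R_air + R_glass + R_out
  R_total = 0.14 + 0.0107 + 0.152 + 0.0107 + 0.058 = 0.3714 m^2K/W
U-value = 1 / R_total = 1 / 0.3714 = 2.693 W/m^2K

2.693 W/m^2K


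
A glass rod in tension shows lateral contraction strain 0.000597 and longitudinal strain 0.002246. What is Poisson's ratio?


Poisson's ratio: nu = lateral strain / axial strain
  nu = 0.000597 / 0.002246 = 0.2658

0.2658


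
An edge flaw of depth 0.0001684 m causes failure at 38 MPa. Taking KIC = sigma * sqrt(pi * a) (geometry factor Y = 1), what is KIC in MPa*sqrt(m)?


Fracture toughness: KIC = sigma * sqrt(pi * a)
  pi * a = pi * 0.0001684 = 0.000529044
  sqrt(pi * a) = 0.023001
  KIC = 38 * 0.023001 = 0.874 MPa*sqrt(m)

0.874 MPa*sqrt(m)


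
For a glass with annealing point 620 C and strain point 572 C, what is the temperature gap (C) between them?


Gap = T_anneal - T_strain:
  gap = 620 - 572 = 48 C

48 C


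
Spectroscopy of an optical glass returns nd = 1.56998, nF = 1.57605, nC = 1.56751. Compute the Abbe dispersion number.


Abbe number formula: Vd = (nd - 1) / (nF - nC)
  nd - 1 = 1.56998 - 1 = 0.56998
  nF - nC = 1.57605 - 1.56751 = 0.00854
  Vd = 0.56998 / 0.00854 = 66.74

66.74


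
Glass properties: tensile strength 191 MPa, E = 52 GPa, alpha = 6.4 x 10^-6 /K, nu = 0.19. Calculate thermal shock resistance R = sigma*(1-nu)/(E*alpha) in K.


Thermal shock resistance: R = sigma * (1 - nu) / (E * alpha)
  Numerator = 191 * (1 - 0.19) = 154.71
  Denominator = 52 * 1000 * (6.4 x 10^-6) = 0.3328
  R = 154.71 / 0.3328 = 464.9 K

464.9 K


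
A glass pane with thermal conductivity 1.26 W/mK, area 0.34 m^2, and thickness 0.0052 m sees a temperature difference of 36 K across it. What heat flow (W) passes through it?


Fourier's law: Q = k * A * dT / t
  Q = 1.26 * 0.34 * 36 / 0.0052
  Q = 15.4224 / 0.0052 = 2965.8 W

2965.8 W


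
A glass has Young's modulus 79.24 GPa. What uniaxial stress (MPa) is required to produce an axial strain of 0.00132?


Rearrange E = sigma / epsilon:
  sigma = E * epsilon
  E (MPa) = 79.24 * 1000 = 79240
  sigma = 79240 * 0.00132 = 104.6 MPa

104.6 MPa


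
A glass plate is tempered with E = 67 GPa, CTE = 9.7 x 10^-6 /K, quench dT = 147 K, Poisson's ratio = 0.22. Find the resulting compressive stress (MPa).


Tempering stress: sigma = E * alpha * dT / (1 - nu)
  E (MPa) = 67 * 1000 = 67000
  Numerator = 67000 * (9.7 x 10^-6) * 147 = 95.5353
  Denominator = 1 - 0.22 = 0.78
  sigma = 95.5353 / 0.78 = 122.5 MPa

122.5 MPa


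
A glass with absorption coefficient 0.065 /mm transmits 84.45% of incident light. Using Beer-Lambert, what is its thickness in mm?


Rearrange T = exp(-alpha * thickness):
  thickness = -ln(T) / alpha
  T = 84.45/100 = 0.8445
  ln(T) = -0.16901
  -ln(T) = 0.16901
  thickness = 0.16901 / 0.065 = 2.6 mm

2.6 mm


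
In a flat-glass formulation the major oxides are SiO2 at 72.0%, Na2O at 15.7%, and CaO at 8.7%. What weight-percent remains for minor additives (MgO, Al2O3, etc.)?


Sum the three major oxides:
  SiO2 + Na2O + CaO = 72.0 + 15.7 + 8.7 = 96.4%
Subtract from 100%:
  Others = 100 - 96.4 = 3.6%

3.6%


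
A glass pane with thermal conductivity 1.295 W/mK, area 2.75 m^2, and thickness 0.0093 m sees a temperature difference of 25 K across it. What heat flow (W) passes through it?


Fourier's law: Q = k * A * dT / t
  Q = 1.295 * 2.75 * 25 / 0.0093
  Q = 89.03125 / 0.0093 = 9573.3 W

9573.3 W


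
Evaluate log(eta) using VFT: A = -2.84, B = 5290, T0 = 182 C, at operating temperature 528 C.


VFT equation: log(eta) = A + B / (T - T0)
  T - T0 = 528 - 182 = 346
  B / (T - T0) = 5290 / 346 = 15.289
  log(eta) = -2.84 + 15.289 = 12.449

12.449


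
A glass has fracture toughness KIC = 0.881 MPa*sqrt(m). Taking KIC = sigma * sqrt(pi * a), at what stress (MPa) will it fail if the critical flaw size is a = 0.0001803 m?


Rearrange KIC = sigma * sqrt(pi * a):
  sigma = KIC / sqrt(pi * a)
  sqrt(pi * 0.0001803) = 0.0238
  sigma = 0.881 / 0.0238 = 37.02 MPa

37.02 MPa


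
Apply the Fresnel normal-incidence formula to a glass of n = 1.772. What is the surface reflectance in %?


Fresnel reflectance at normal incidence:
  R = ((n - 1)/(n + 1))^2
  (n - 1)/(n + 1) = (1.772 - 1)/(1.772 + 1) = 0.278499
  R = 0.278499^2 = 0.0775617
  R(%) = 0.0775617 * 100 = 7.756%

7.756%
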